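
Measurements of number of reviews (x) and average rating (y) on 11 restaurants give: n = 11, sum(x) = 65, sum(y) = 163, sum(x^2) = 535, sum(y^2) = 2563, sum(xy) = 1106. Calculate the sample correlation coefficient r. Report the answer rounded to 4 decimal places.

S_xy = nΣxy − ΣxΣy = 11·1106 − 65·163 = 12166 − 10595 = 1571
S_xx = nΣx² − (Σx)² = 11·535 − 65² = 5885 − 4225 = 1660
S_yy = nΣy² − (Σy)² = 11·2563 − 163² = 28193 − 26569 = 1624
r = S_xy / √(S_xx·S_yy) = 1571 / √(1660·1624) = 1571 / √2695840 = 1571 / 1641.9013 = 0.9568

0.9568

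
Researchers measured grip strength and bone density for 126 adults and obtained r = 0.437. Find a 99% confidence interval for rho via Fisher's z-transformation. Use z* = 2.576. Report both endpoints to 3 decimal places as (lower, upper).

Fisher z: z_r = atanh(r) = ½·ln((1+0.437)/(1−0.437)) = 0.468517
SE(z) = 1/√(n−3) = 1/√123 = 0.090167
99% ⇒ z* = 2.576; margin = 2.576·0.090167 = 0.232270
CI on z-scale: (0.236247, 0.700787)
Back-transform: tanh(0.236247) = 0.231948, tanh(0.700787) = 0.604867

(0.232, 0.605)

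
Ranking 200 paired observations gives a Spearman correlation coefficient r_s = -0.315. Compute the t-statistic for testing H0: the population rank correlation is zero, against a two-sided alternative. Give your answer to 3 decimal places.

-4.670

t = r_s·√(n−2) / √(1−r_s²) with r_s = -0.315, n = 200
  = -0.315·√198 / √(1 − 0.099225)
  = -0.315·14.071247 / 0.949092
  = -4.432443 / 0.949092 = -4.670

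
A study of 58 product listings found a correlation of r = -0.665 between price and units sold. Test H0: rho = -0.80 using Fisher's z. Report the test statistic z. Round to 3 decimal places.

2.202

z_r = atanh(-0.665) = -0.801725,  z_0 = atanh(-0.80) = -1.098612
SE = 1/√(n−3) = 1/√55 = 0.134840
z = (z_r − z_0)/SE = (-0.801725 − (-1.098612)) / 0.134840 = 0.296887 / 0.134840 = 2.202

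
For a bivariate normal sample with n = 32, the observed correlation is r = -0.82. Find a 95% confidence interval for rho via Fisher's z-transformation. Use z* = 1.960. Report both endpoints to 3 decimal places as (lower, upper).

Fisher z: z_r = atanh(r) = ½·ln((1+(-0.82))/(1−(-0.82))) = -1.156817
SE(z) = 1/√(n−3) = 1/√29 = 0.185695
95% ⇒ z* = 1.960; margin = 1.960·0.185695 = 0.363962
CI on z-scale: (-1.520779, -0.792855)
Back-transform: tanh(-1.520779) = -0.908833, tanh(-0.792855) = -0.660023

(-0.909, -0.660)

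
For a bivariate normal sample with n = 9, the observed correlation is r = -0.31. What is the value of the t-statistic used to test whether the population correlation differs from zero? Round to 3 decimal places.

-0.863

t = r·√(n−2) / √(1−r²) with r = -0.31, n = 9
  = -0.31·√7 / √(1 − 0.0961)
  = -0.31·2.645751 / 0.950737
  = -0.820183 / 0.950737 = -0.863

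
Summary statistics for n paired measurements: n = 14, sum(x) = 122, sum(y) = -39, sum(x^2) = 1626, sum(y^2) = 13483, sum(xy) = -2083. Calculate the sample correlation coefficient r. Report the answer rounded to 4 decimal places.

Numerator: nΣxy − (Σx)(Σy) = 14·(-2083) − (122)(-39) = -24404
Denominator: √[(nΣx²−(Σx)²)(nΣy²−(Σy)²)]
  nΣx²−(Σx)² = 14·1626 − 14884 = 7880;  nΣy²−(Σy)² = 14·13483 − 1521 = 187241
  √(7880·187241) = √1475459080 = 38411.7050
r = -24404 / 38411.7050 = -0.6353

-0.6353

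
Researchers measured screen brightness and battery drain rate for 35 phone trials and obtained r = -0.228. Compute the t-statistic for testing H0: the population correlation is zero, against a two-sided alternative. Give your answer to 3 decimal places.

t = r·√(n−2) / √(1−r²) with r = -0.228, n = 35
  = -0.228·√33 / √(1 − 0.051984)
  = -0.228·5.744563 / 0.973661
  = -1.309760 / 0.973661 = -1.345

-1.345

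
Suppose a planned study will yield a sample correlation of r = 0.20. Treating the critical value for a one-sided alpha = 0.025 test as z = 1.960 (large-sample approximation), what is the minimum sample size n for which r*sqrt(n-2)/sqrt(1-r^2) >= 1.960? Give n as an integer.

r√(n−2)/√(1−r²) ≥ 1.960  ⇔  n−2 ≥ (1.960)²·(1−r²)/r²
(1−r²)/r² = (1−0.0400)/0.0400 = 24.0000
n ≥ 2 + 3.8416·24.0000 = 2 + 92.1984 = 94.1984
⌈94.1984⌉ = 95

95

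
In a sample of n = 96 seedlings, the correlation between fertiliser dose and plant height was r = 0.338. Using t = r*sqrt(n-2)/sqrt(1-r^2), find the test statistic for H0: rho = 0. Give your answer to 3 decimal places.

3.482

t = r·√(n−2) / √(1−r²) with r = 0.338, n = 96
  = 0.338·√94 / √(1 − 0.114244)
  = 0.338·9.695360 / 0.941146
  = 3.277032 / 0.941146 = 3.482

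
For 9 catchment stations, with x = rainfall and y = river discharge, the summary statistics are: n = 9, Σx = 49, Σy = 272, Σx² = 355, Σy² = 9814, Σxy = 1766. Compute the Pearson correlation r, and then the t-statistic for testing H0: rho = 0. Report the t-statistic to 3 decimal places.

3.098

Numerator: nΣxy − (Σx)(Σy) = 9·1766 − (49)(272) = 2566
Denominator: √[(nΣx²−(Σx)²)(nΣy²−(Σy)²)]
  nΣx²−(Σx)² = 9·355 − 2401 = 794;  nΣy²−(Σy)² = 9·9814 − 73984 = 14342
  √(794·14342) = √11387548 = 3374.5441
r = 2566 / 3374.5441 = 0.7604
t = r·√(n−2)/√(1−r²) = 0.7604·√7 / √(1−0.578208) = 2.011829 / 0.649455 = 3.098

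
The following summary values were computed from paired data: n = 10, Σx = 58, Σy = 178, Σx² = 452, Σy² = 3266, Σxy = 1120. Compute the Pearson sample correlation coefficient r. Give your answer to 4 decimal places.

0.8247

S_xy = nΣxy − ΣxΣy = 10·1120 − 58·178 = 11200 − 10324 = 876
S_xx = nΣx² − (Σx)² = 10·452 − 58² = 4520 − 3364 = 1156
S_yy = nΣy² − (Σy)² = 10·3266 − 178² = 32660 − 31684 = 976
r = S_xy / √(S_xx·S_yy) = 876 / √(1156·976) = 876 / √1128256 = 876 / 1062.1940 = 0.8247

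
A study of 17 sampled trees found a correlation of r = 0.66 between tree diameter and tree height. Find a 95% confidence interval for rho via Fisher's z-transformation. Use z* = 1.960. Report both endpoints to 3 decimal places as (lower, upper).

z_r = atanh(0.66) = 0.792814;  SE = 1/√(n−3) = 1/√14 = 0.267261
z-limits: 0.792814 ± 1.960·0.267261 = 0.792814 ± 0.523832 = [0.268982, 1.316646]
ρ-limits: (tanh 0.268982, tanh 1.316646) = (0.263, 0.866)

(0.263, 0.866)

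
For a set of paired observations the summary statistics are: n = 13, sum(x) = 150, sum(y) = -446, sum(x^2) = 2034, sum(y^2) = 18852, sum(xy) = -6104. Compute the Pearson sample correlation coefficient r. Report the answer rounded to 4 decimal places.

-0.9231

S_xy = nΣxy − ΣxΣy = 13·(-6104) − 150·(-446) = -79352 − (-66900) = -12452
S_xx = nΣx² − (Σx)² = 13·2034 − 150² = 26442 − 22500 = 3942
S_yy = nΣy² − (Σy)² = 13·18852 − (-446)² = 245076 − 198916 = 46160
r = S_xy / √(S_xx·S_yy) = -12452 / √(3942·46160) = -12452 / √181962720 = -12452 / 13489.3558 = -0.9231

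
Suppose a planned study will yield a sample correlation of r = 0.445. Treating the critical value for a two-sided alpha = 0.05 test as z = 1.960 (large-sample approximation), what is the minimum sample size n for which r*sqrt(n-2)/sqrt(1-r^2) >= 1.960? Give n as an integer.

r√(n−2)/√(1−r²) ≥ 1.960  ⇔  n−2 ≥ (1.960)²·(1−r²)/r²
(1−r²)/r² = (1−0.198025)/0.198025 = 4.0499
n ≥ 2 + 3.8416·4.0499 = 2 + 15.5581 = 17.5581
⌈17.5581⌉ = 18

18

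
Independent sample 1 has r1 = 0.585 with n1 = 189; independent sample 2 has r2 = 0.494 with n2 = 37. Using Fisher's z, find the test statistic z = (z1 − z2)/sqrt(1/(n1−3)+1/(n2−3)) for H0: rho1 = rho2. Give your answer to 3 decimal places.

0.690

z1 = atanh(0.585) = 0.670031,  z2 = atanh(0.494) = 0.541338
SE = √(1/(n1−3) + 1/(n2−3)) = √(1/186 + 1/34) = √(0.0053763 + 0.0294118) = √0.0347881 = 0.186516
z = (z1 − z2)/SE = (0.670031 − 0.541338) / 0.186516 = 0.128693 / 0.186516 = 0.690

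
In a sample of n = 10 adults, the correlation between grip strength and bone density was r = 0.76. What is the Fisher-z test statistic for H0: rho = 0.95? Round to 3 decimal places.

-2.211

z_r = atanh(0.76) = 0.996215,  z_0 = atanh(0.95) = 1.831781
SE = 1/√(n−3) = 1/√7 = 0.377964
z = (z_r − z_0)/SE = (0.996215 − 1.831781) / 0.377964 = -0.835566 / 0.377964 = -2.211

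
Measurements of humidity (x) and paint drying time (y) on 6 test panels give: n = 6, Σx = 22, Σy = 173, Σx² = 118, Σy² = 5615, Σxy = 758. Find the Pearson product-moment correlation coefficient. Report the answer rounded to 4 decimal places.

0.8084

Numerator: nΣxy − (Σx)(Σy) = 6·758 − (22)(173) = 742
Denominator: √[(nΣx²−(Σx)²)(nΣy²−(Σy)²)]
  nΣx²−(Σx)² = 6·118 − 484 = 224;  nΣy²−(Σy)² = 6·5615 − 29929 = 3761
  √(224·3761) = √842464 = 917.8584
r = 742 / 917.8584 = 0.8084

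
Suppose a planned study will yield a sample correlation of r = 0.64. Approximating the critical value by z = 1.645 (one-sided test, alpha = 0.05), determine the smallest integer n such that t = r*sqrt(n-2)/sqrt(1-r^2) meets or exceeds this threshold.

6

r√(n−2)/√(1−r²) ≥ 1.645  ⇔  n−2 ≥ (1.645)²·(1−r²)/r²
(1−r²)/r² = (1−0.4096)/0.4096 = 1.4414
n ≥ 2 + 2.706025·1.4414 = 2 + 3.9005 = 5.9005
⌈5.9005⌉ = 6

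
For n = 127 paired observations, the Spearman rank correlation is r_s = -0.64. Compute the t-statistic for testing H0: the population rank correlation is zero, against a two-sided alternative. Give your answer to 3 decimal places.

-9.312

1 − r_s² = 1 − 0.4096 = 0.5904;  √(1−r_s²) = 0.768375
√(n−2) = √125 = 11.180340
t = r_s·√(n−2)/√(1−r_s²) = -0.64 · 11.180340 / 0.768375 = -9.312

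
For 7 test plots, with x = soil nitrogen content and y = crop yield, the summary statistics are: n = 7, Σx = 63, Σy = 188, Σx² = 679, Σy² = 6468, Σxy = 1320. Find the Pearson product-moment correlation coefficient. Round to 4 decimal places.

S_xy = nΣxy − ΣxΣy = 7·1320 − 63·188 = 9240 − 11844 = -2604
S_xx = nΣx² − (Σx)² = 7·679 − 63² = 4753 − 3969 = 784
S_yy = nΣy² − (Σy)² = 7·6468 − 188² = 45276 − 35344 = 9932
r = S_xy / √(S_xx·S_yy) = -2604 / √(784·9932) = -2604 / √7786688 = -2604 / 2790.4638 = -0.9332

-0.9332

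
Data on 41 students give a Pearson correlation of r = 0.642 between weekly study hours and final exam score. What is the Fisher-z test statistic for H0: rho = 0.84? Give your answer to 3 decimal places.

-2.833

z_r = atanh(0.642) = 0.761569,  z_0 = atanh(0.84) = 1.221174
SE = 1/√(n−3) = 1/√38 = 0.162221
z = (z_r − z_0)/SE = (0.761569 − 1.221174) / 0.162221 = -0.459605 / 0.162221 = -2.833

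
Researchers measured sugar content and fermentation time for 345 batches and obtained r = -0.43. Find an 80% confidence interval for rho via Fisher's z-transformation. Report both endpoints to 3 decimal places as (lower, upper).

(-0.485, -0.372)

z_r = atanh(-0.43) = -0.459897;  SE = 1/√(n−3) = 1/√342 = 0.054074
z-limits: -0.459897 ± 1.282·0.054074 = -0.459897 ± 0.069323 = [-0.529220, -0.390574]
ρ-limits: (tanh -0.529220, tanh -0.390574) = (-0.485, -0.372)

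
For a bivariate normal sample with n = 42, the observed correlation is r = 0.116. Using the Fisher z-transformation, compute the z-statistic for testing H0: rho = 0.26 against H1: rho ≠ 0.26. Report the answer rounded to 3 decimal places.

Fisher z: atanh(0.116) = 0.116525, atanh(0.26) = 0.266108
z = (z_r − z_0)·√(n−3) = (0.116525 − 0.266108)·√39 = -0.149583 · 6.244998 = -0.934

-0.934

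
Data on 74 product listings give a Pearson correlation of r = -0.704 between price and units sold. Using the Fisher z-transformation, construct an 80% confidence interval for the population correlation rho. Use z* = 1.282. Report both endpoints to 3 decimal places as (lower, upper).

Fisher z: z_r = atanh(r) = ½·ln((1+(-0.704))/(1−(-0.704))) = -0.875187
SE(z) = 1/√(n−3) = 1/√71 = 0.118678
80% ⇒ z* = 1.282; margin = 1.282·0.118678 = 0.152145
CI on z-scale: (-1.027332, -0.723042)
Back-transform: tanh(-1.027332) = -0.772836, tanh(-0.723042) = -0.618790

(-0.773, -0.619)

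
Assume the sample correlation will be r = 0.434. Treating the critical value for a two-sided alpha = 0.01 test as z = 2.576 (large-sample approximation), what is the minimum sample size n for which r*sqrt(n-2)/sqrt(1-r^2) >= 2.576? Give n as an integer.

Need r·√(n−2)/√(1−r²) ≥ 2.576
√(n−2) ≥ 2.576·√(1−0.188356) / 0.434 = 2.576·0.900913 / 0.434 = 5.3474
n−2 ≥ 28.5947  ⇒  n ≥ 30.5947
Smallest integer n = 31

31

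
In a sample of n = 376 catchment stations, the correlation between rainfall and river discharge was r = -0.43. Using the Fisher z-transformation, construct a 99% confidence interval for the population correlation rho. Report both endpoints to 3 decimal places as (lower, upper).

(-0.532, -0.315)

Fisher z: z_r = atanh(r) = ½·ln((1+(-0.43))/(1−(-0.43))) = -0.459897
SE(z) = 1/√(n−3) = 1/√373 = 0.051778
99% ⇒ z* = 2.576; margin = 2.576·0.051778 = 0.133380
CI on z-scale: (-0.593277, -0.326517)
Back-transform: tanh(-0.593277) = -0.532248, tanh(-0.326517) = -0.315388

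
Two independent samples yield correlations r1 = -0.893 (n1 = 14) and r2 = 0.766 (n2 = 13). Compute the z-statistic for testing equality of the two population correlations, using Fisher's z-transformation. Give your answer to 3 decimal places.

z1 = atanh(-0.893) = -1.436545,  z2 = atanh(0.766) = 1.010576
SE = √(1/(n1−3) + 1/(n2−3)) = √(1/11 + 1/10) = √(0.0909091 + 0.1000000) = √0.1909091 = 0.436931
z = (z1 − z2)/SE = (-1.436545 − 1.010576) / 0.436931 = -2.447121 / 0.436931 = -5.601

-5.601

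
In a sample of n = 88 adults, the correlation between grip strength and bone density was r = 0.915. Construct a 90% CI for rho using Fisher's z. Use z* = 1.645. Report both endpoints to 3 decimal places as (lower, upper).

(0.881, 0.940)

z_r = atanh(0.915) = 1.557411;  SE = 1/√(n−3) = 1/√85 = 0.108465
z-limits: 1.557411 ± 1.645·0.108465 = 1.557411 ± 0.178425 = [1.378986, 1.735836]
ρ-limits: (tanh 1.378986, tanh 1.735836) = (0.881, 0.940)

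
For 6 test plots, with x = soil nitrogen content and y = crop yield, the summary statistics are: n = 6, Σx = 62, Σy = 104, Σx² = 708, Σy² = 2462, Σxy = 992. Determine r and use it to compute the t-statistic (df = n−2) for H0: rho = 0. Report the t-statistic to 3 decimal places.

-0.853

S_xy = nΣxy − ΣxΣy = 6·992 − 62·104 = 5952 − 6448 = -496
S_xx = nΣx² − (Σx)² = 6·708 − 62² = 4248 − 3844 = 404
S_yy = nΣy² − (Σy)² = 6·2462 − 104² = 14772 − 10816 = 3956
r = S_xy / √(S_xx·S_yy) = -496 / √(404·3956) = -496 / √1598224 = -496 / 1264.2088 = -0.3923
t = r·√(n−2)/√(1−r²) = -0.3923·√4 / √(1−0.153899) = -0.784600 / 0.919837 = -0.853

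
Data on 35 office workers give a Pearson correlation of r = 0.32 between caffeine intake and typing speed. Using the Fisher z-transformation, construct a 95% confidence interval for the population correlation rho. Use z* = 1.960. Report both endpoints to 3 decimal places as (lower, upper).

(-0.015, 0.590)

z_r = atanh(0.32) = 0.331647;  SE = 1/√(n−3) = 1/√32 = 0.176777
z-limits: 0.331647 ± 1.960·0.176777 = 0.331647 ± 0.346483 = [-0.014836, 0.678130]
ρ-limits: (tanh -0.014836, tanh 0.678130) = (-0.015, 0.590)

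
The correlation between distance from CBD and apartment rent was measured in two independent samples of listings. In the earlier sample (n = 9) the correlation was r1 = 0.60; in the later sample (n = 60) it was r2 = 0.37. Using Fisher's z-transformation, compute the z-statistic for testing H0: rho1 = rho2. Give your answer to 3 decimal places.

z1 = atanh(0.60) = 0.693147,  z2 = atanh(0.37) = 0.388423
SE = √(1/(n1−3) + 1/(n2−3)) = √(1/6 + 1/57) = √(0.1666667 + 0.0175439) = √0.1842106 = 0.429198
z = (z1 − z2)/SE = (0.693147 − 0.388423) / 0.429198 = 0.304724 / 0.429198 = 0.710

0.710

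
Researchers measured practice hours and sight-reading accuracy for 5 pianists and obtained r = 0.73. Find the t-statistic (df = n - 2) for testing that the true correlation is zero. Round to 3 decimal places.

1.850

t = r·√(n−2) / √(1−r²) with r = 0.73, n = 5
  = 0.73·√3 / √(1 − 0.5329)
  = 0.73·1.732051 / 0.683447
  = 1.264397 / 0.683447 = 1.850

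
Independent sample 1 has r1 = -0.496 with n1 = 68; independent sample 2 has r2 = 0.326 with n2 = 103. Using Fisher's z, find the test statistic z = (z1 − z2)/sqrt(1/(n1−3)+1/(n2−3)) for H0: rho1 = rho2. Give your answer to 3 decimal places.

Fisher z-transforms: z1 = atanh(-0.496) = -0.543987, z2 = atanh(0.326) = 0.338346; difference d = -0.882333
Var(d) = 1/65 + 1/100 = 0.0153846 + 0.0100000 = 0.0253846
z = d/√Var(d) = -0.882333 / √0.0253846 = -0.882333 / 0.159325 = -5.538

-5.538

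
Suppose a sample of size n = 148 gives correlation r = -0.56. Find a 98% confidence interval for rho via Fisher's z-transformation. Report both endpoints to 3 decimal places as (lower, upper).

(-0.678, -0.413)

z_r = atanh(-0.56) = -0.632833;  SE = 1/√(n−3) = 1/√145 = 0.083045
z-limits: -0.632833 ± 2.326·0.083045 = -0.632833 ± 0.193163 = [-0.825996, -0.439670]
ρ-limits: (tanh -0.825996, tanh -0.439670) = (-0.678, -0.413)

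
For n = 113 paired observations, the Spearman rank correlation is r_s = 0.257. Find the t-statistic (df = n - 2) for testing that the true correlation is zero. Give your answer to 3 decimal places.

2.802

1 − r_s² = 1 − 0.066049 = 0.933951;  √(1−r_s²) = 0.966411
√(n−2) = √111 = 10.535654
t = r_s·√(n−2)/√(1−r_s²) = 0.257 · 10.535654 / 0.966411 = 2.802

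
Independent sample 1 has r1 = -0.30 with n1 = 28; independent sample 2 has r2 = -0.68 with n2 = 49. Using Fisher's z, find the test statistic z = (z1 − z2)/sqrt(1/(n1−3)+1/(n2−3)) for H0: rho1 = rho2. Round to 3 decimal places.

2.091

z1 = atanh(-0.30) = -0.309520,  z2 = atanh(-0.68) = -0.829114
SE = √(1/(n1−3) + 1/(n2−3)) = √(1/25 + 1/46) = √(0.0400000 + 0.0217391) = √0.0617391 = 0.248474
z = (z1 − z2)/SE = (-0.309520 − (-0.829114)) / 0.248474 = 0.519594 / 0.248474 = 2.091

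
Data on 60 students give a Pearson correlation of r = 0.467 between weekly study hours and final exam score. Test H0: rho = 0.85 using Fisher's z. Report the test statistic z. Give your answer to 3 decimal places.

z_r = atanh(0.467) = 0.506227,  z_0 = atanh(0.85) = 1.256153
SE = 1/√(n−3) = 1/√57 = 0.132453
z = (z_r − z_0)/SE = (0.506227 − 1.256153) / 0.132453 = -0.749926 / 0.132453 = -5.662

-5.662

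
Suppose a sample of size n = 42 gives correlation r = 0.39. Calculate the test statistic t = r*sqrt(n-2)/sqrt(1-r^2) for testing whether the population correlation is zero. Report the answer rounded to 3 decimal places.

1 − r² = 1 − 0.1521 = 0.8479;  √(1−r²) = 0.920815
√(n−2) = √40 = 6.324555
t = r·√(n−2)/√(1−r²) = 0.39 · 6.324555 / 0.920815 = 2.679

2.679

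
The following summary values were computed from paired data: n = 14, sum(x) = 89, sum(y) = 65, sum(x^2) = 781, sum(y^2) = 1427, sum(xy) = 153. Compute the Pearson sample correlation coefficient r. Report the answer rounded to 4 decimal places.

-0.5288

Numerator: nΣxy − (Σx)(Σy) = 14·153 − (89)(65) = -3643
Denominator: √[(nΣx²−(Σx)²)(nΣy²−(Σy)²)]
  nΣx²−(Σx)² = 14·781 − 7921 = 3013;  nΣy²−(Σy)² = 14·1427 − 4225 = 15753
  √(3013·15753) = √47463789 = 6889.3969
r = -3643 / 6889.3969 = -0.5288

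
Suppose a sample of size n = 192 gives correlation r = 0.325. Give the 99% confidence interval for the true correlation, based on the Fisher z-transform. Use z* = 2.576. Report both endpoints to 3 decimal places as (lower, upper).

(0.149, 0.481)

z_r = atanh(0.325) = 0.337228;  SE = 1/√(n−3) = 1/√189 = 0.072739
z-limits: 0.337228 ± 2.576·0.072739 = 0.337228 ± 0.187376 = [0.149852, 0.524604]
ρ-limits: (tanh 0.149852, tanh 0.524604) = (0.149, 0.481)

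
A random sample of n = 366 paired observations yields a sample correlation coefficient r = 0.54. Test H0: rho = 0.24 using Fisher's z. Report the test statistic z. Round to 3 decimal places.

z_r = atanh(0.54) = 0.604156,  z_0 = atanh(0.24) = 0.244774
SE = 1/√(n−3) = 1/√363 = 0.052486
z = (z_r − z_0)/SE = (0.604156 − 0.244774) / 0.052486 = 0.359382 / 0.052486 = 6.847

6.847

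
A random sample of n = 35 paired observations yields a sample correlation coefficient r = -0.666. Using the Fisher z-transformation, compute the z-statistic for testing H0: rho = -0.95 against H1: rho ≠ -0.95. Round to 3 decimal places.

5.817

z_r = atanh(-0.666) = -0.803520,  z_0 = atanh(-0.95) = -1.831781
SE = 1/√(n−3) = 1/√32 = 0.176777
z = (z_r − z_0)/SE = (-0.803520 − (-1.831781)) / 0.176777 = 1.028261 / 0.176777 = 5.817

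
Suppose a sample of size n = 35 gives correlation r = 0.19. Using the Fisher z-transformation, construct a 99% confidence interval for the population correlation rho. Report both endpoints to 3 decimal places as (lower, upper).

Fisher z: z_r = atanh(r) = ½·ln((1+0.19)/(1−0.19)) = 0.192337
SE(z) = 1/√(n−3) = 1/√32 = 0.176777
99% ⇒ z* = 2.576; margin = 2.576·0.176777 = 0.455378
CI on z-scale: (-0.263041, 0.647715)
Back-transform: tanh(-0.263041) = -0.257138, tanh(0.647715) = 0.570130

(-0.257, 0.570)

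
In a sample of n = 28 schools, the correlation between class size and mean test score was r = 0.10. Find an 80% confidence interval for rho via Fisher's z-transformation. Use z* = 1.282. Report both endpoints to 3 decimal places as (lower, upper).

Fisher z: z_r = atanh(r) = ½·ln((1+0.10)/(1−0.10)) = 0.100335
SE(z) = 1/√(n−3) = 1/√25 = 0.200000
80% ⇒ z* = 1.282; margin = 1.282·0.200000 = 0.256400
CI on z-scale: (-0.156065, 0.356735)
Back-transform: tanh(-0.156065) = -0.154810, tanh(0.356735) = 0.342335

(-0.155, 0.342)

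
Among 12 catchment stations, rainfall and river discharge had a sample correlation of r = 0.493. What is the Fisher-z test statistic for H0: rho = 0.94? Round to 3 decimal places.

-3.594

z_r = atanh(0.493) = 0.540016,  z_0 = atanh(0.94) = 1.738049
SE = 1/√(n−3) = 1/√9 = 0.333333
z = (z_r − z_0)/SE = (0.540016 − 1.738049) / 0.333333 = -1.198033 / 0.333333 = -3.594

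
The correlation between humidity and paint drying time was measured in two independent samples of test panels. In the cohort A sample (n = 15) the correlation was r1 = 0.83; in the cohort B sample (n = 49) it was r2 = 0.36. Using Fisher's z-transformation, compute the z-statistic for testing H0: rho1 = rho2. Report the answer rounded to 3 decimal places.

z1 = atanh(0.83) = 1.188136,  z2 = atanh(0.36) = 0.376886
SE = √(1/(n1−3) + 1/(n2−3)) = √(1/12 + 1/46) = √(0.0833333 + 0.0217391) = √0.1050724 = 0.324149
z = (z1 − z2)/SE = (1.188136 − 0.376886) / 0.324149 = 0.811250 / 0.324149 = 2.503

2.503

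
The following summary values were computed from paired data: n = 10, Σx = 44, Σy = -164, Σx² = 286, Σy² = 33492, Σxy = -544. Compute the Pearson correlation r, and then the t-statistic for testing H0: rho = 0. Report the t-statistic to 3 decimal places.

0.299

Numerator: nΣxy − (Σx)(Σy) = 10·(-544) − (44)(-164) = 1776
Denominator: √[(nΣx²−(Σx)²)(nΣy²−(Σy)²)]
  nΣx²−(Σx)² = 10·286 − 1936 = 924;  nΣy²−(Σy)² = 10·33492 − 26896 = 308024
  √(924·308024) = √284614176 = 16870.5120
r = 1776 / 16870.5120 = 0.1053
t = r·√(n−2)/√(1−r²) = 0.1053·√8 / √(1−0.011088) = 0.297833 / 0.994441 = 0.299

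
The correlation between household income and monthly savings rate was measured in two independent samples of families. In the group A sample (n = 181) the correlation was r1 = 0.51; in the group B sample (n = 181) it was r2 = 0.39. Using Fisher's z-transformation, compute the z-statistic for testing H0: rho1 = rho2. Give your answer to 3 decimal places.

Fisher z-transforms: z1 = atanh(0.51) = 0.562730, z2 = atanh(0.39) = 0.411800; difference d = 0.150930
Var(d) = 1/178 + 1/178 = 0.0056180 + 0.0056180 = 0.0112360
z = d/√Var(d) = 0.150930 / √0.0112360 = 0.150930 / 0.106000 = 1.424

1.424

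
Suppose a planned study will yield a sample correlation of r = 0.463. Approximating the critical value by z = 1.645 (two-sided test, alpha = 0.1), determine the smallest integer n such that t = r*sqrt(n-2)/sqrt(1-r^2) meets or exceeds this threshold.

r√(n−2)/√(1−r²) ≥ 1.645  ⇔  n−2 ≥ (1.645)²·(1−r²)/r²
(1−r²)/r² = (1−0.214369)/0.214369 = 3.6649
n ≥ 2 + 2.706025·3.6649 = 2 + 9.9173 = 11.9173
⌈11.9173⌉ = 12

12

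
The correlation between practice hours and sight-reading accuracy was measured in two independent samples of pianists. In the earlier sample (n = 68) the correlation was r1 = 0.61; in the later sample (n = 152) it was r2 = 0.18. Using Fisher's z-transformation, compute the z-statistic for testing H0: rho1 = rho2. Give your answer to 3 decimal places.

3.545

Fisher z-transforms: z1 = atanh(0.61) = 0.708921, z2 = atanh(0.18) = 0.181983; difference d = 0.526938
Var(d) = 1/65 + 1/149 = 0.0153846 + 0.0067114 = 0.0220960
z = d/√Var(d) = 0.526938 / √0.0220960 = 0.526938 / 0.148647 = 3.545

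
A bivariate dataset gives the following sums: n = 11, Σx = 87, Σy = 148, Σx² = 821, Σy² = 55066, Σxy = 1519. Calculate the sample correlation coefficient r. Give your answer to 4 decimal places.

0.1312

S_xy = nΣxy − ΣxΣy = 11·1519 − 87·148 = 16709 − 12876 = 3833
S_xx = nΣx² − (Σx)² = 11·821 − 87² = 9031 − 7569 = 1462
S_yy = nΣy² − (Σy)² = 11·55066 − 148² = 605726 − 21904 = 583822
r = S_xy / √(S_xx·S_yy) = 3833 / √(1462·583822) = 3833 / √853547764 = 3833 / 29215.5398 = 0.1312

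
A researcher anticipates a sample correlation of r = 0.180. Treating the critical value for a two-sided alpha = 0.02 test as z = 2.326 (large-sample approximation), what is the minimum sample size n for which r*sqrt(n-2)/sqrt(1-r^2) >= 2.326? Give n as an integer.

164

r√(n−2)/√(1−r²) ≥ 2.326  ⇔  n−2 ≥ (2.326)²·(1−r²)/r²
(1−r²)/r² = (1−0.032400)/0.032400 = 29.8642
n ≥ 2 + 5.410276·29.8642 = 2 + 161.5736 = 163.5736
⌈163.5736⌉ = 164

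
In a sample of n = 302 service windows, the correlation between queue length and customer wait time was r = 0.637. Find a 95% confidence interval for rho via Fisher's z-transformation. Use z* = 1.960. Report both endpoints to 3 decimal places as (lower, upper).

z_r = atanh(0.637) = 0.753109;  SE = 1/√(n−3) = 1/√299 = 0.057831
z-limits: 0.753109 ± 1.960·0.057831 = 0.753109 ± 0.113349 = [0.639760, 0.866458]
ρ-limits: (tanh 0.639760, tanh 0.866458) = (0.565, 0.700)

(0.565, 0.700)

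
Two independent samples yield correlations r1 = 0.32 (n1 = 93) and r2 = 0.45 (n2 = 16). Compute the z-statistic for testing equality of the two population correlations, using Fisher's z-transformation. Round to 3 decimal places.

Fisher z-transforms: z1 = atanh(0.32) = 0.331647, z2 = atanh(0.45) = 0.484700; difference d = -0.153053
Var(d) = 1/90 + 1/13 = 0.0111111 + 0.0769231 = 0.0880342
z = d/√Var(d) = -0.153053 / √0.0880342 = -0.153053 / 0.296706 = -0.516

-0.516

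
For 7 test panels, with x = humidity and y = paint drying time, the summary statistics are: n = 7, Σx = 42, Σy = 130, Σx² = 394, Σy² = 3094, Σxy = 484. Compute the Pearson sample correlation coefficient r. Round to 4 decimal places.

-0.9528

S_xy = nΣxy − ΣxΣy = 7·484 − 42·130 = 3388 − 5460 = -2072
S_xx = nΣx² − (Σx)² = 7·394 − 42² = 2758 − 1764 = 994
S_yy = nΣy² − (Σy)² = 7·3094 − 130² = 21658 − 16900 = 4758
r = S_xy / √(S_xx·S_yy) = -2072 / √(994·4758) = -2072 / √4729452 = -2072 / 2174.7303 = -0.9528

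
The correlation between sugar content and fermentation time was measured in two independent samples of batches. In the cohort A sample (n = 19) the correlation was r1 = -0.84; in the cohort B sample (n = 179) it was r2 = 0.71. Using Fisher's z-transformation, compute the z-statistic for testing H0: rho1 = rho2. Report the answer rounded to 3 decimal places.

Fisher z-transforms: z1 = atanh(-0.84) = -1.221174, z2 = atanh(0.71) = 0.887184; difference d = -2.108358
Var(d) = 1/16 + 1/176 = 0.0625000 + 0.0056818 = 0.0681818
z = d/√Var(d) = -2.108358 / √0.0681818 = -2.108358 / 0.261116 = -8.074

-8.074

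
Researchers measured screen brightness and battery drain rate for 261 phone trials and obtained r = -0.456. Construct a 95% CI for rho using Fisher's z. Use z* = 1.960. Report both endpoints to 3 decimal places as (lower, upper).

(-0.547, -0.354)

z_r = atanh(-0.456) = -0.492249;  SE = 1/√(n−3) = 1/√258 = 0.062257
z-limits: -0.492249 ± 1.960·0.062257 = -0.492249 ± 0.122024 = [-0.614273, -0.370225]
ρ-limits: (tanh -0.614273, tanh -0.370225) = (-0.547, -0.354)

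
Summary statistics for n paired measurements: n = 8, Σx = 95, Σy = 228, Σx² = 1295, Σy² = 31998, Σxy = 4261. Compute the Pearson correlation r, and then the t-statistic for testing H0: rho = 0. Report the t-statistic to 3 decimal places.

2.804

Numerator: nΣxy − (Σx)(Σy) = 8·4261 − (95)(228) = 12428
Denominator: √[(nΣx²−(Σx)²)(nΣy²−(Σy)²)]
  nΣx²−(Σx)² = 8·1295 − 9025 = 1335;  nΣy²−(Σy)² = 8·31998 − 51984 = 204000
  √(1335·204000) = √272340000 = 16502.7270
r = 12428 / 16502.7270 = 0.7531
t = r·√(n−2)/√(1−r²) = 0.7531·√6 / √(1−0.567160) = 1.844711 / 0.657906 = 2.804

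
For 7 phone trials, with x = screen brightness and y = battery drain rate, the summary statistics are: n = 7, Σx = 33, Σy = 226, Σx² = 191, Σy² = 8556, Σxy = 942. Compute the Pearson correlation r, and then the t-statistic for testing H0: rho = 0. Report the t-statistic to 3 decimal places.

Numerator: nΣxy − (Σx)(Σy) = 7·942 − (33)(226) = -864
Denominator: √[(nΣx²−(Σx)²)(nΣy²−(Σy)²)]
  nΣx²−(Σx)² = 7·191 − 1089 = 248;  nΣy²−(Σy)² = 7·8556 − 51076 = 8816
  √(248·8816) = √2186368 = 1478.6372
r = -864 / 1478.6372 = -0.5843
t = r·√(n−2)/√(1−r²) = -0.5843·√5 / √(1−0.341406) = -1.306535 / 0.811538 = -1.610

-1.610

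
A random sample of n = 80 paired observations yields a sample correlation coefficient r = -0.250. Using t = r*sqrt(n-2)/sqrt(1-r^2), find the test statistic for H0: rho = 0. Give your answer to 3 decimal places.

-2.280

1 − r² = 1 − 0.062500 = 0.937500;  √(1−r²) = 0.968246
√(n−2) = √78 = 8.831761
t = r·√(n−2)/√(1−r²) = -0.250 · 8.831761 / 0.968246 = -2.280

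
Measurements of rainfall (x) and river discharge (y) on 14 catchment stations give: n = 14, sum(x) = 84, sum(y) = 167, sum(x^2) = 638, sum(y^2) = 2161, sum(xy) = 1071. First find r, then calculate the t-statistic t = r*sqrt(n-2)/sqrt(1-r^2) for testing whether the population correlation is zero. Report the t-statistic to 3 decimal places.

Numerator: nΣxy − (Σx)(Σy) = 14·1071 − (84)(167) = 966
Denominator: √[(nΣx²−(Σx)²)(nΣy²−(Σy)²)]
  nΣx²−(Σx)² = 14·638 − 7056 = 1876;  nΣy²−(Σy)² = 14·2161 − 27889 = 2365
  √(1876·2365) = √4436740 = 2106.3570
r = 966 / 2106.3570 = 0.4586
t = r·√(n−2)/√(1−r²) = 0.4586·√12 / √(1−0.210314) = 1.588637 / 0.888643 = 1.788

1.788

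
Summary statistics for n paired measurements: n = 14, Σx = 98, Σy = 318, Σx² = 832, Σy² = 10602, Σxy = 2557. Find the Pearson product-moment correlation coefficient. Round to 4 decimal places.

0.4713

Numerator: nΣxy − (Σx)(Σy) = 14·2557 − (98)(318) = 4634
Denominator: √[(nΣx²−(Σx)²)(nΣy²−(Σy)²)]
  nΣx²−(Σx)² = 14·832 − 9604 = 2044;  nΣy²−(Σy)² = 14·10602 − 101124 = 47304
  √(2044·47304) = √96689376 = 9833.0756
r = 4634 / 9833.0756 = 0.4713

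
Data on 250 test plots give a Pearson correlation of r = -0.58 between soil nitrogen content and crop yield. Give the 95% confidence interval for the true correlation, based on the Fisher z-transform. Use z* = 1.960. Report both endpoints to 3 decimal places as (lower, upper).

Fisher z: z_r = atanh(r) = ½·ln((1+(-0.58))/(1−(-0.58))) = -0.662463
SE(z) = 1/√(n−3) = 1/√247 = 0.063628
95% ⇒ z* = 1.960; margin = 1.960·0.063628 = 0.124711
CI on z-scale: (-0.787174, -0.537752)
Back-transform: tanh(-0.787174) = -0.656805, tanh(-0.537752) = -0.491284

(-0.657, -0.491)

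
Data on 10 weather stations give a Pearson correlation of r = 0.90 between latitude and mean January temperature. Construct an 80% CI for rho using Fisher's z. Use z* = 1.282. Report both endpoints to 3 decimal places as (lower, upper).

Fisher z: z_r = atanh(r) = ½·ln((1+0.90)/(1−0.90)) = 1.472219
SE(z) = 1/√(n−3) = 1/√7 = 0.377964
80% ⇒ z* = 1.282; margin = 1.282·0.377964 = 0.484550
CI on z-scale: (0.987669, 1.956769)
Back-transform: tanh(0.987669) = 0.756367, tanh(1.956769) = 0.960843

(0.756, 0.961)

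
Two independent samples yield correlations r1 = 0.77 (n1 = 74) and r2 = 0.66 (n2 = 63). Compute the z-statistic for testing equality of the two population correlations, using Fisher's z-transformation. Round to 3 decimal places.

Fisher z-transforms: z1 = atanh(0.77) = 1.020328, z2 = atanh(0.66) = 0.792814; difference d = 0.227514
Var(d) = 1/71 + 1/60 = 0.0140845 + 0.0166667 = 0.0307512
z = d/√Var(d) = 0.227514 / √0.0307512 = 0.227514 / 0.175360 = 1.297

1.297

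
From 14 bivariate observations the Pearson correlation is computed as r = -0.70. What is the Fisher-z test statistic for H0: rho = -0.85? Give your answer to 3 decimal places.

z_r = atanh(-0.70) = -0.867301,  z_0 = atanh(-0.85) = -1.256153
SE = 1/√(n−3) = 1/√11 = 0.301511
z = (z_r − z_0)/SE = (-0.867301 − (-1.256153)) / 0.301511 = 0.388852 / 0.301511 = 1.290

1.290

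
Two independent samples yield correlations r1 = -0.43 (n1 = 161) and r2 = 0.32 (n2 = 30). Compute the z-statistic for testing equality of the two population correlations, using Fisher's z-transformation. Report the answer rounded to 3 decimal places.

-3.801

z1 = atanh(-0.43) = -0.459897,  z2 = atanh(0.32) = 0.331647
SE = √(1/(n1−3) + 1/(n2−3)) = √(1/158 + 1/27) = √(0.0063291 + 0.0370370) = √0.0433661 = 0.208245
z = (z1 − z2)/SE = (-0.459897 − 0.331647) / 0.208245 = -0.791544 / 0.208245 = -3.801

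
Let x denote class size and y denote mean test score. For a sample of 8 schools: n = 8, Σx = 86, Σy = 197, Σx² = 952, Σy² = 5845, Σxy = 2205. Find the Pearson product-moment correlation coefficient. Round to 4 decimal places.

0.5278

Numerator: nΣxy − (Σx)(Σy) = 8·2205 − (86)(197) = 698
Denominator: √[(nΣx²−(Σx)²)(nΣy²−(Σy)²)]
  nΣx²−(Σx)² = 8·952 − 7396 = 220;  nΣy²−(Σy)² = 8·5845 − 38809 = 7951
  √(220·7951) = √1749220 = 1322.5808
r = 698 / 1322.5808 = 0.5278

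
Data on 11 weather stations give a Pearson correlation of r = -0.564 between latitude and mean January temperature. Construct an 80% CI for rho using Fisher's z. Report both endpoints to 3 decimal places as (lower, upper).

z_r = atanh(-0.564) = -0.638680;  SE = 1/√(n−3) = 1/√8 = 0.353553
z-limits: -0.638680 ± 1.282·0.353553 = -0.638680 ± 0.453255 = [-1.091935, -0.185425]
ρ-limits: (tanh -1.091935, tanh -0.185425) = (-0.798, -0.183)

(-0.798, -0.183)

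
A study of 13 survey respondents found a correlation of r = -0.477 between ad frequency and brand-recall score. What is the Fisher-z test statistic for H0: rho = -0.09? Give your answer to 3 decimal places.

Fisher z: atanh(-0.477) = -0.519093, atanh(-0.09) = -0.090244
z = (z_r − z_0)·√(n−3) = (-0.519093 − (-0.090244))·√10 = -0.428849 · 3.162278 = -1.356

-1.356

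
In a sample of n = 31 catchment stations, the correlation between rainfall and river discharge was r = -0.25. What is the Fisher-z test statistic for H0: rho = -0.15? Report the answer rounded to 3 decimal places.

z_r = atanh(-0.25) = -0.255413,  z_0 = atanh(-0.15) = -0.151140
SE = 1/√(n−3) = 1/√28 = 0.188982
z = (z_r − z_0)/SE = (-0.255413 − (-0.151140)) / 0.188982 = -0.104273 / 0.188982 = -0.552

-0.552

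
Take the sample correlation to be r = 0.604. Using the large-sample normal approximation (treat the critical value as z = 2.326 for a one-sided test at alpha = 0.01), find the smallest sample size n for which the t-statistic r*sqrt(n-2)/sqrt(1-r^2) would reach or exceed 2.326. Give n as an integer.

12

r√(n−2)/√(1−r²) ≥ 2.326  ⇔  n−2 ≥ (2.326)²·(1−r²)/r²
(1−r²)/r² = (1−0.364816)/0.364816 = 1.7411
n ≥ 2 + 5.410276·1.7411 = 2 + 9.4198 = 11.4198
⌈11.4198⌉ = 12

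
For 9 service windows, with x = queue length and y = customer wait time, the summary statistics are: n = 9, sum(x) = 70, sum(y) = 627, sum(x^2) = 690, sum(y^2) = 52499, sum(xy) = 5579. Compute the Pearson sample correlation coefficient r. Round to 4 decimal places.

S_xy = nΣxy − ΣxΣy = 9·5579 − 70·627 = 50211 − 43890 = 6321
S_xx = nΣx² − (Σx)² = 9·690 − 70² = 6210 − 4900 = 1310
S_yy = nΣy² − (Σy)² = 9·52499 − 627² = 472491 − 393129 = 79362
r = S_xy / √(S_xx·S_yy) = 6321 / √(1310·79362) = 6321 / √103964220 = 6321 / 10196.2846 = 0.6199

0.6199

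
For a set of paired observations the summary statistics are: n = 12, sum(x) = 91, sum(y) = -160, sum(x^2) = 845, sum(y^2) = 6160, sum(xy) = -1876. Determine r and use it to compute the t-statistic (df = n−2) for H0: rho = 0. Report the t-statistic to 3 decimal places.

Numerator: nΣxy − (Σx)(Σy) = 12·(-1876) − (91)(-160) = -7952
Denominator: √[(nΣx²−(Σx)²)(nΣy²−(Σy)²)]
  nΣx²−(Σx)² = 12·845 − 8281 = 1859;  nΣy²−(Σy)² = 12·6160 − 25600 = 48320
  √(1859·48320) = √89826880 = 9477.7044
r = -7952 / 9477.7044 = -0.8390
t = r·√(n−2)/√(1−r²) = -0.8390·√10 / √(1−0.703921) = -2.653151 / 0.544131 = -4.876

-4.876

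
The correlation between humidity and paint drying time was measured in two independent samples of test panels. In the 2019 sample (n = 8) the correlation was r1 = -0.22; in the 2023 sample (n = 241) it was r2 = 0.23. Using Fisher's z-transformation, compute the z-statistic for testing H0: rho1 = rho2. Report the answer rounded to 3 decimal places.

-1.013

Fisher z-transforms: z1 = atanh(-0.22) = -0.223656, z2 = atanh(0.23) = 0.234189; difference d = -0.457845
Var(d) = 1/5 + 1/238 = 0.2000000 + 0.0042017 = 0.2042017
z = d/√Var(d) = -0.457845 / √0.2042017 = -0.457845 / 0.451887 = -1.013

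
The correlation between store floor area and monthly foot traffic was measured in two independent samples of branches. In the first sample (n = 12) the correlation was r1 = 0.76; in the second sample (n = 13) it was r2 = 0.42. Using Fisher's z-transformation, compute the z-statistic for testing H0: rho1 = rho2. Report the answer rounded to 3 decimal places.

Fisher z-transforms: z1 = atanh(0.76) = 0.996215, z2 = atanh(0.42) = 0.447692; difference d = 0.548523
Var(d) = 1/9 + 1/10 = 0.1111111 + 0.1000000 = 0.2111111
z = d/√Var(d) = 0.548523 / √0.2111111 = 0.548523 / 0.459468 = 1.194

1.194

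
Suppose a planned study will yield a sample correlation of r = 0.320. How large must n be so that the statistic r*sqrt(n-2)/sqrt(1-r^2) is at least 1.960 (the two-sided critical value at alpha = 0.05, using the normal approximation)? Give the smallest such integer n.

Need r·√(n−2)/√(1−r²) ≥ 1.960
√(n−2) ≥ 1.960·√(1−0.102400) / 0.320 = 1.960·0.947418 / 0.320 = 5.8029
n−2 ≥ 33.6736  ⇒  n ≥ 35.6736
Smallest integer n = 36

36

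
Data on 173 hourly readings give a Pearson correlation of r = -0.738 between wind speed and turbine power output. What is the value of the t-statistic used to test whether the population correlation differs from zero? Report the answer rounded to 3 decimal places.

t = r·√(n−2) / √(1−r²) with r = -0.738, n = 173
  = -0.738·√171 / √(1 − 0.544644)
  = -0.738·13.076697 / 0.674801
  = -9.650602 / 0.674801 = -14.301

-14.301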